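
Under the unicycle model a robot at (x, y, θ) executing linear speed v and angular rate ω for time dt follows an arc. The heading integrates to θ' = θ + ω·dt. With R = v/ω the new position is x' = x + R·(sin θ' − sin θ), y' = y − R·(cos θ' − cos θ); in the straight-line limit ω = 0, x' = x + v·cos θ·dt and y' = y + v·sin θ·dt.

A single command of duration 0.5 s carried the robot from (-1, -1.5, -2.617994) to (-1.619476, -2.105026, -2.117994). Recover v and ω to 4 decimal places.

v = 1.7500, ω = 1.0000

Δθ = -2.117994 − -2.617994 = 0.500000
ω = Δθ/dt = 0.500000/0.5 = 1.0000
R = Δx/(sin θ' − sin θ) = 1.7500
v = R·ω = 1.7500·1.0000 = 1.7500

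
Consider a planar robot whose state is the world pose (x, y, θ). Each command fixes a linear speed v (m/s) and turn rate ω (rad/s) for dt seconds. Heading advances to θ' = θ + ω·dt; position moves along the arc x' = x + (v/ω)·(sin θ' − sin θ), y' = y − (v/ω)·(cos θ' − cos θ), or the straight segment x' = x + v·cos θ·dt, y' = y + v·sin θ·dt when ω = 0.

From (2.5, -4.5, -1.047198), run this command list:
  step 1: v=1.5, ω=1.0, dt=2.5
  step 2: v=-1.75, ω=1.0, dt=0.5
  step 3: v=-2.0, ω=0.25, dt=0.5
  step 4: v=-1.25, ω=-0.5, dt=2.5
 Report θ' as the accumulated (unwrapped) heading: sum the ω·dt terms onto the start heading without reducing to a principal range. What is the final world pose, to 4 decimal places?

step 1: θ'=1.4528 (R=1.5000) → pose (5.2886, -3.9266, 1.4528)
step 2: θ'=1.9528 (R=-1.7500) → pose (5.4026, -4.7850, 1.9528)
step 3: θ'=2.0778 (R=-8.0000) → pose (5.8323, -5.6872, 2.0778)
step 4: θ'=0.8278 (R=2.5000) → pose (5.4879, -8.5923, 0.8278)

(5.4879, -8.5923, 0.8278)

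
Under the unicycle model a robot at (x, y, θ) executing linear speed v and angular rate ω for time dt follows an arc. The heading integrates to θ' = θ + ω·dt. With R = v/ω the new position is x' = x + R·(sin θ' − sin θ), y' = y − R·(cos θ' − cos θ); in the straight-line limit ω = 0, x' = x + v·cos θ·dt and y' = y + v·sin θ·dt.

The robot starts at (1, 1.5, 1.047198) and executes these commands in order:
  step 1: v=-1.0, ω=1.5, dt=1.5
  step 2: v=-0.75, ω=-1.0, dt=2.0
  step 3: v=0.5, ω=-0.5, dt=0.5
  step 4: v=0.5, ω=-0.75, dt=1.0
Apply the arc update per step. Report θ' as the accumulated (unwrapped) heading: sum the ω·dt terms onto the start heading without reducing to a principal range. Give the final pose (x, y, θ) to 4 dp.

step 1: θ'=3.2972 (R=-0.6667) → pose (1.6807, 0.5081, 3.2972)
step 2: θ'=1.2972 (R=0.7500) → pose (2.5190, -0.4355, 1.2972)
step 3: θ'=1.0472 (R=-1.0000) → pose (2.6158, -0.2057, 1.0472)
step 4: θ'=0.2972 (R=-0.6667) → pose (2.9979, 0.0984, 0.2972)

(2.9979, 0.0984, 0.2972)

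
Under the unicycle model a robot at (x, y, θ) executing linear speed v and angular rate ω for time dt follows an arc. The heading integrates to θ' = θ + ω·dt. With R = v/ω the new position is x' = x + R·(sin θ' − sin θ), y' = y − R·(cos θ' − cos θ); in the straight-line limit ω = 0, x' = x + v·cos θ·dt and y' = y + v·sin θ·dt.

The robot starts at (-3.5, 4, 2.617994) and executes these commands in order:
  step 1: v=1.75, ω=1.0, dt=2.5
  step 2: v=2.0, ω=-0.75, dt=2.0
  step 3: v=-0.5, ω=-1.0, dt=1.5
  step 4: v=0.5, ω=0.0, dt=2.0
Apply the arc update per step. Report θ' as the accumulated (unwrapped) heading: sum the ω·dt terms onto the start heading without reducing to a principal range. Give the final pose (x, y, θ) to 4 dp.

(-7.0744, -0.9582, 2.1180)

step 1: θ'=5.1180 (R=1.7500) → pose (-5.9830, 1.7939, 5.1180)
step 2: θ'=3.6180 (R=-2.6667) → pose (-7.2104, -1.6280, 3.6180)
step 3: θ'=2.1180 (R=0.5000) → pose (-6.5541, -1.8122, 2.1180)
step 4: θ'=2.1180 (straight) → pose (-7.0744, -0.9582, 2.1180)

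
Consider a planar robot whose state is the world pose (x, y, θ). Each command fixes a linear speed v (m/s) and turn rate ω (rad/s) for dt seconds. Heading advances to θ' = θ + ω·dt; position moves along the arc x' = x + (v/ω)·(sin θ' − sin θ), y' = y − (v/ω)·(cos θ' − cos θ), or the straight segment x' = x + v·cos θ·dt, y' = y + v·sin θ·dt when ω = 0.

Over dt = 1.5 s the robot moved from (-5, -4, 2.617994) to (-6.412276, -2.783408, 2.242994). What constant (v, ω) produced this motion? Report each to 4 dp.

Δθ = 2.242994 − 2.617994 = -0.375000
ω = Δθ/dt = -0.375000/1.5 = -0.2500
R = Δx/(sin θ' − sin θ) = -5.0000
v = R·ω = -5.0000·-0.2500 = 1.2500

v = 1.2500, ω = -0.2500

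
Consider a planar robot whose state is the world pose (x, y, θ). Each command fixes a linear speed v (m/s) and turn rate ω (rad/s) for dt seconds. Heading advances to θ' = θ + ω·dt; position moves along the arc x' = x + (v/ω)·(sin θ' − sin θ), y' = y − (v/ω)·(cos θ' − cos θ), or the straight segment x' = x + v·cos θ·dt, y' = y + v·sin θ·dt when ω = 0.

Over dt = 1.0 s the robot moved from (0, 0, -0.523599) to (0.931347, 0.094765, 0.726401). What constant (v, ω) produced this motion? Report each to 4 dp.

v = 1.0000, ω = 1.2500

Δθ = 0.726401 − -0.523599 = 1.250000
ω = Δθ/dt = 1.250000/1.0 = 1.2500
R = Δx/(sin θ' − sin θ) = 0.8000
v = R·ω = 0.8000·1.2500 = 1.0000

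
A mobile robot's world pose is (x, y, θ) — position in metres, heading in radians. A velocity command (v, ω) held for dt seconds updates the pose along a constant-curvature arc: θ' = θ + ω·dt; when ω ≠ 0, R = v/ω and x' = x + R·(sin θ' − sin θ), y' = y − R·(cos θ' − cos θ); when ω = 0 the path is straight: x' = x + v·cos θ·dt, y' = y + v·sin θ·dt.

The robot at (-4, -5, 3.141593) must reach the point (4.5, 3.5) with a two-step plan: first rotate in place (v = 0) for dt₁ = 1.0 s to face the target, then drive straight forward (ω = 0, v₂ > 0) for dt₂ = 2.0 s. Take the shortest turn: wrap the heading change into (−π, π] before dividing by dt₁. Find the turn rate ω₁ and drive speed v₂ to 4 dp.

ω₁ = -2.3562, v₂ = 6.0104

heading to target = atan2(3.5−-5, 4.5−-4) = 0.7854
Δθ = wrap(0.7854 − 3.1416) = -2.3562; ω₁ = Δθ/dt₁ = -2.3562
distance = √((4.5−-4)² + (3.5−-5)²) = 12.0208; v₂ = distance/dt₂ = 6.0104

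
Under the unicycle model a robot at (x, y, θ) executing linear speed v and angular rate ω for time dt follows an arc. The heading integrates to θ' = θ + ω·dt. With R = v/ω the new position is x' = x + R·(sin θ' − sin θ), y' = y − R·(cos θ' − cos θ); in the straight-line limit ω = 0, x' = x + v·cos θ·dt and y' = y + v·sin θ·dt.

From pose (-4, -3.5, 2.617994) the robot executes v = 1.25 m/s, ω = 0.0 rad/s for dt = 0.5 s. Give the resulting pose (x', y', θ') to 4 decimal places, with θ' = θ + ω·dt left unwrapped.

θ' = 2.6180 + 0.0·0.5 = 2.6180
ω = 0 → straight: x' = -4 + 1.25·cos(2.6180)·0.5 = -4.5413
y' = -3.5 + 1.25·sin(2.6180)·0.5 = -3.1875

(-4.5413, -3.1875, 2.6180)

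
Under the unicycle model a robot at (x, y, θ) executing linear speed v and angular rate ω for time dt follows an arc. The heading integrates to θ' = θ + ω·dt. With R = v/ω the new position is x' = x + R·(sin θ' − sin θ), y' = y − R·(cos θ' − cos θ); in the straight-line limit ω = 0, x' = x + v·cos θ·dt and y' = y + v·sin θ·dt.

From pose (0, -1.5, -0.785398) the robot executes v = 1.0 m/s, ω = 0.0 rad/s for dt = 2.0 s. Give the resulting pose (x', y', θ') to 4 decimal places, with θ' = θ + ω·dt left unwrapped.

(1.4142, -2.9142, -0.7854)

θ' = -0.7854 + 0.0·2.0 = -0.7854
ω = 0 → straight: x' = 0 + 1.0·cos(-0.7854)·2.0 = 1.4142
y' = -1.5 + 1.0·sin(-0.7854)·2.0 = -2.9142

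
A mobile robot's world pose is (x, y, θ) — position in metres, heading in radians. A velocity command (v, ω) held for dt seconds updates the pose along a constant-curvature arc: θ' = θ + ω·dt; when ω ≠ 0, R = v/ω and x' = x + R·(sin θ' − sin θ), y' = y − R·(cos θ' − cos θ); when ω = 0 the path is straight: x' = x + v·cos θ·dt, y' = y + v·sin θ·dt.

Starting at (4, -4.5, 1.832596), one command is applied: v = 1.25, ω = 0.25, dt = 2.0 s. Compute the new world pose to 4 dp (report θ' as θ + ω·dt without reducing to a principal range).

θ' = 1.8326 + 0.25·2.0 = 2.3326
R = v/ω = 1.25/0.25 = 5.0000
x' = 4 + 5.0000·(sin 2.3326 − sin 1.8326) = 2.7883
y' = -4.5 − 5.0000·(cos 2.3326 − cos 1.8326) = -2.3430

(2.7883, -2.3430, 2.3326)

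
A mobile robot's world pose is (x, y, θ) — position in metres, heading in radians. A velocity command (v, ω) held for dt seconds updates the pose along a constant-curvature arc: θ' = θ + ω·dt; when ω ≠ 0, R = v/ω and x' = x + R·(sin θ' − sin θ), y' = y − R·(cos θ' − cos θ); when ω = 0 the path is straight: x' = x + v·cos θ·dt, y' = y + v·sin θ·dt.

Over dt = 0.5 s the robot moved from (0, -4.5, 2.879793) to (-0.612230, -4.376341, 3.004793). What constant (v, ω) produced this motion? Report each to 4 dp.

v = 1.2500, ω = 0.2500

Δθ = 3.004793 − 2.879793 = 0.125000
ω = Δθ/dt = 0.125000/0.5 = 0.2500
R = Δx/(sin θ' − sin θ) = 5.0000
v = R·ω = 5.0000·0.2500 = 1.2500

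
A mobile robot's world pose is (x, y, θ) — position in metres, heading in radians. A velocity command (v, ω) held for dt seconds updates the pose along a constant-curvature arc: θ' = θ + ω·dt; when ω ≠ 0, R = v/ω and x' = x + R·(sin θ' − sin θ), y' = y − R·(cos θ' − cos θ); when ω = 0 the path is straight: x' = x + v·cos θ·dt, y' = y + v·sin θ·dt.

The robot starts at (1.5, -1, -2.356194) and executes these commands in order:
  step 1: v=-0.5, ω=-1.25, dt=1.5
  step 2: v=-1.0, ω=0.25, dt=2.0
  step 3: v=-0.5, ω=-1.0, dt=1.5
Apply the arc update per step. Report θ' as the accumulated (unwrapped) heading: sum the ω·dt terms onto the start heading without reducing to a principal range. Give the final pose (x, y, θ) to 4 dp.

step 1: θ'=-4.2312 (R=0.4000) → pose (2.1374, -1.0977, -4.2312)
step 2: θ'=-3.7312 (R=-4.0000) → pose (3.4591, -2.5710, -3.7312)
step 3: θ'=-5.2312 (R=0.5000) → pose (3.6153, -3.2345, -5.2312)

(3.6153, -3.2345, -5.2312)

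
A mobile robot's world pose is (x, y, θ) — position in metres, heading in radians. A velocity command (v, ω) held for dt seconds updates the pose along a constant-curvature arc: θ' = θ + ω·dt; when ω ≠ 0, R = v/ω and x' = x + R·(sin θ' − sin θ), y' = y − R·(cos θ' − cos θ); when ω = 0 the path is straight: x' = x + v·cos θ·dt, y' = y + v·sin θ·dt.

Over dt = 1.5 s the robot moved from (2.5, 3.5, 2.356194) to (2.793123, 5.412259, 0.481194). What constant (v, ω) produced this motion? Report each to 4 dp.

v = 1.5000, ω = -1.2500

Δθ = 0.481194 − 2.356194 = -1.875000
ω = Δθ/dt = -1.875000/1.5 = -1.2500
R = −Δy/(cos θ' − cos θ) = -1.2000
v = R·ω = -1.2000·-1.2500 = 1.5000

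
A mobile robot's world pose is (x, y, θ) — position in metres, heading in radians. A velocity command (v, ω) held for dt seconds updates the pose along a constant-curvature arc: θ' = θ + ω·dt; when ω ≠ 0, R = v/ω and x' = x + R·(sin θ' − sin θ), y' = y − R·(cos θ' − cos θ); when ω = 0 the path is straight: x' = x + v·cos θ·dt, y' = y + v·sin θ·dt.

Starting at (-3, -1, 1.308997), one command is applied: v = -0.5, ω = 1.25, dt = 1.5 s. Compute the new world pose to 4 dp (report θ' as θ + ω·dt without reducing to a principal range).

θ' = 1.3090 + 1.25·1.5 = 3.1840
R = v/ω = -0.5/1.25 = -0.4000
x' = -3 + -0.4000·(sin 3.1840 − sin 1.3090) = -2.5967
y' = -1 − -0.4000·(cos 3.1840 − cos 1.3090) = -1.5032

(-2.5967, -1.5032, 3.1840)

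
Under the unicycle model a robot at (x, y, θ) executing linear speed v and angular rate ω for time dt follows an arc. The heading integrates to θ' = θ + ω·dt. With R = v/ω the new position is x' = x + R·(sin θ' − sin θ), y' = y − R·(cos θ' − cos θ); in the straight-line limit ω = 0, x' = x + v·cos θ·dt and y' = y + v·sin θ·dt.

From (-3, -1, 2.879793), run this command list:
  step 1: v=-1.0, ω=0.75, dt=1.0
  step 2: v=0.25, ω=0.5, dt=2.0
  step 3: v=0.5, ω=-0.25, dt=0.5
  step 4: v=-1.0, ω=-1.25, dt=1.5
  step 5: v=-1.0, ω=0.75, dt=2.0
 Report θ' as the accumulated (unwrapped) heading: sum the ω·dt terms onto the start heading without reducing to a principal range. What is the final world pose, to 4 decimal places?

(0.6116, -0.5757, 4.1298)

step 1: θ'=3.6298 (R=-1.3333) → pose (-2.0295, -0.8897, 3.6298)
step 2: θ'=4.6298 (R=0.5000) → pose (-2.2933, -1.2900, 4.6298)
step 3: θ'=4.5048 (R=-2.0000) → pose (-2.3294, -1.5372, 4.5048)
step 4: θ'=2.6298 (R=0.8000) → pose (-1.1548, -1.0046, 2.6298)
step 5: θ'=4.1298 (R=-1.3333) → pose (0.6116, -0.5757, 4.1298)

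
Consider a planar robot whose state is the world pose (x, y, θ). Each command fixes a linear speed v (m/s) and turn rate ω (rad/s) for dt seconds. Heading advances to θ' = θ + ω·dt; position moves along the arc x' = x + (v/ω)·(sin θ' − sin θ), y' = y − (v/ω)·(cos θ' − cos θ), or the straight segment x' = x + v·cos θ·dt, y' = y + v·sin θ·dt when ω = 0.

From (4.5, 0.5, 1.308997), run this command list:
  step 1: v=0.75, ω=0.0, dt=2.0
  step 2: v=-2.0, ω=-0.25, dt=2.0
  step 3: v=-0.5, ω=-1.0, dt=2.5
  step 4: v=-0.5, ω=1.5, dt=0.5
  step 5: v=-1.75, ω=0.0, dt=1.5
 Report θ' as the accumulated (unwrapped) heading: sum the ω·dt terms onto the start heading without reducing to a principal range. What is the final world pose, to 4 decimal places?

step 1: θ'=1.3090 (straight) → pose (4.8882, 1.9489, 1.3090)
step 2: θ'=0.8090 (R=8.0000) → pose (2.9496, -1.5024, 0.8090)
step 3: θ'=-1.6910 (R=0.5000) → pose (2.0914, -1.0973, -1.6910)
step 4: θ'=-0.9410 (R=-0.3333) → pose (2.0298, -0.8610, -0.9410)
step 5: θ'=-0.9410 (straight) → pose (0.4838, 1.2604, -0.9410)

(0.4838, 1.2604, -0.9410)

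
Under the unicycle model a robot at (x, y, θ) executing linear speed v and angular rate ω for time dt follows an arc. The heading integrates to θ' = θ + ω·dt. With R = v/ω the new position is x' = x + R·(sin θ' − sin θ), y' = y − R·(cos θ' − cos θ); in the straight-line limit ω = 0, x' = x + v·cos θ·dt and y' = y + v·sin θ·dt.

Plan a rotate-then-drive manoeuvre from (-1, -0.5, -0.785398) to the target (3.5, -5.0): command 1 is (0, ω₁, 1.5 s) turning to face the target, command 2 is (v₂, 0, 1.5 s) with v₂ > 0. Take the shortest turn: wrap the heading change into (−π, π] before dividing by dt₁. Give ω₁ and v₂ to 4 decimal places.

heading to target = atan2(-5−-0.5, 3.5−-1) = -0.7854
Δθ = wrap(-0.7854 − -0.7854) = 0.0000; ω₁ = Δθ/dt₁ = 0.0000
distance = √((3.5−-1)² + (-5−-0.5)²) = 6.3640; v₂ = distance/dt₂ = 4.2426

ω₁ = 0.0000, v₂ = 4.2426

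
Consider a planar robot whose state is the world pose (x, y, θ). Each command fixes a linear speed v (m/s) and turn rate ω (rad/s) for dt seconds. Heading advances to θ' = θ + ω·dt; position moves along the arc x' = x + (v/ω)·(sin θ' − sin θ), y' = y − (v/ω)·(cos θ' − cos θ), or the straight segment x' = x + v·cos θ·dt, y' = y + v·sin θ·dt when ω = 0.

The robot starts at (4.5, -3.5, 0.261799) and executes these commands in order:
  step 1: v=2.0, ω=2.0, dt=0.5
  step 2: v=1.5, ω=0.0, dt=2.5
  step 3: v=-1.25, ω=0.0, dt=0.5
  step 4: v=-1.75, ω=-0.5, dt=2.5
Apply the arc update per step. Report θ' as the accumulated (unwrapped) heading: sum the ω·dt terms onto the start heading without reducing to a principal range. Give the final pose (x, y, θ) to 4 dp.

(2.8512, -2.2966, 0.0118)

step 1: θ'=1.2618 (R=1.0000) → pose (5.1938, -2.8382, 1.2618)
step 2: θ'=1.2618 (straight) → pose (6.3342, 0.7342, 1.2618)
step 3: θ'=1.2618 (straight) → pose (6.1441, 0.1388, 1.2618)
step 4: θ'=0.0118 (R=3.5000) → pose (2.8512, -2.2966, 0.0118)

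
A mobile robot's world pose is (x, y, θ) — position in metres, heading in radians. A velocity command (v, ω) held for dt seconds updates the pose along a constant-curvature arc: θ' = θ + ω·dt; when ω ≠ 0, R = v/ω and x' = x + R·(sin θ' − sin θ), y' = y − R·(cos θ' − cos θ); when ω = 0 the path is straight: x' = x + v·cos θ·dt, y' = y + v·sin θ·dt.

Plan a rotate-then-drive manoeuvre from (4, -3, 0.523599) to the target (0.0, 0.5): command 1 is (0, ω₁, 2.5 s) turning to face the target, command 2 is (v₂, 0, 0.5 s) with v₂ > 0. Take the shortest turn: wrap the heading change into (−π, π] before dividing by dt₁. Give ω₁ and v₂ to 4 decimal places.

heading to target = atan2(0.5−-3, 0−4) = 2.4228
Δθ = wrap(2.4228 − 0.5236) = 1.8992; ω₁ = Δθ/dt₁ = 0.7597
distance = √((0−4)² + (0.5−-3)²) = 5.3151; v₂ = distance/dt₂ = 10.6301

ω₁ = 0.7597, v₂ = 10.6301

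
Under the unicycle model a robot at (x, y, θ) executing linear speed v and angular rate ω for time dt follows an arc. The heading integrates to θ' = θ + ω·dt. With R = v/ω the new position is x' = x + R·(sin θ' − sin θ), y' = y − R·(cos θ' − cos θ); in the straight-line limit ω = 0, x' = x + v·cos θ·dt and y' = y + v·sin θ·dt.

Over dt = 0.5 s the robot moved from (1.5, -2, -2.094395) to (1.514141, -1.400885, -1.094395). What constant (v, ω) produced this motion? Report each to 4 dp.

Δθ = -1.094395 − -2.094395 = 1.000000
ω = Δθ/dt = 1.000000/0.5 = 2.0000
R = −Δy/(cos θ' − cos θ) = -0.6250
v = R·ω = -0.6250·2.0000 = -1.2500

v = -1.2500, ω = 2.0000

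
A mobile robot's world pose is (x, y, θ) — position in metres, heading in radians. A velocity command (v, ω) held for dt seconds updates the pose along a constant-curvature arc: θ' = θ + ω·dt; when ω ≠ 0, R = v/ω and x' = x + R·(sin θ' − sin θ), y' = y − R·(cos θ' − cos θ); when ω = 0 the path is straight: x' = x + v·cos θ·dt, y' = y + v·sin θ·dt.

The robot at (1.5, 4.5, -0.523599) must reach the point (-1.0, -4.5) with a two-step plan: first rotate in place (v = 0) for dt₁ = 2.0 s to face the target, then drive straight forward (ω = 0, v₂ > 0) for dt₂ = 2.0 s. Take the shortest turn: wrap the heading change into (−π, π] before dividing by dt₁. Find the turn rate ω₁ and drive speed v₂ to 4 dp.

heading to target = atan2(-4.5−4.5, -1−1.5) = -1.8417
Δθ = wrap(-1.8417 − -0.5236) = -1.3181; ω₁ = Δθ/dt₁ = -0.6591
distance = √((-1−1.5)² + (-4.5−4.5)²) = 9.3408; v₂ = distance/dt₂ = 4.6704

ω₁ = -0.6591, v₂ = 4.6704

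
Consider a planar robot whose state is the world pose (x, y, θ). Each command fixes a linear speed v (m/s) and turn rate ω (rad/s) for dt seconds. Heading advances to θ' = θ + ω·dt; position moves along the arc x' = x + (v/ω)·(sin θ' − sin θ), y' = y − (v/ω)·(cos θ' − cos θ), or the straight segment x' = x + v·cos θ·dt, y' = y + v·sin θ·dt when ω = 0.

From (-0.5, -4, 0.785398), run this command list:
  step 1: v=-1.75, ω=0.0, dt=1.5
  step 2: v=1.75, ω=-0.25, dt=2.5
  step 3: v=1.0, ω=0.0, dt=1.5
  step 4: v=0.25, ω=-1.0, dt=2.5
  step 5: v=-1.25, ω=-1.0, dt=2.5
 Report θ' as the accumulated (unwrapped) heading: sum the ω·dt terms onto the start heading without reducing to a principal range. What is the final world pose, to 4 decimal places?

step 1: θ'=0.7854 (straight) → pose (-2.3562, -5.8562, 0.7854)
step 2: θ'=0.1604 (R=-7.0000) → pose (1.4756, -3.8958, 0.1604)
step 3: θ'=0.1604 (straight) → pose (2.9564, -3.6562, 0.1604)
step 4: θ'=-2.3396 (R=-0.2500) → pose (3.1760, -4.0768, -2.3396)
step 5: θ'=-4.8396 (R=1.2500) → pose (5.3143, -5.1045, -4.8396)

(5.3143, -5.1045, -4.8396)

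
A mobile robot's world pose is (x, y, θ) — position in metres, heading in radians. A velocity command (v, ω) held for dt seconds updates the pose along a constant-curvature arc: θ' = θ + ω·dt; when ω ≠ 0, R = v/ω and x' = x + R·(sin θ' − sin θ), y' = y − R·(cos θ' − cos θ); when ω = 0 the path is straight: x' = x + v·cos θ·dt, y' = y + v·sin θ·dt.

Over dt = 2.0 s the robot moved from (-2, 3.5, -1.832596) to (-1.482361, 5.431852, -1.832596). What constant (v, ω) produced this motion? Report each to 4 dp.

Δθ = -1.832596 − -1.832596 = 0.000000
ω = Δθ/dt = 0.000000/2.0 = 0.0000
ω = 0 → v = (Δx·cos θ + Δy·sin θ)/dt = -1.0000

v = -1.0000, ω = 0.0000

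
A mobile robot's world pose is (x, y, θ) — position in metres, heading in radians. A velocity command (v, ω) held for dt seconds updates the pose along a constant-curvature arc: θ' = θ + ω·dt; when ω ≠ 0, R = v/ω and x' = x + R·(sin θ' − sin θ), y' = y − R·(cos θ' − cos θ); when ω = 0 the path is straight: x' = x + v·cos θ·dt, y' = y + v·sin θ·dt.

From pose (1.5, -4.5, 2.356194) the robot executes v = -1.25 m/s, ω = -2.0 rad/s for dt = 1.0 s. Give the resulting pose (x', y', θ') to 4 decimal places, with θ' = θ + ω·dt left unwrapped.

θ' = 2.3562 + -2.0·1.0 = 0.3562
R = v/ω = -1.25/-2.0 = 0.6250
x' = 1.5 + 0.6250·(sin 0.3562 − sin 2.3562) = 1.2760
y' = -4.5 − 0.6250·(cos 0.3562 − cos 2.3562) = -5.5277

(1.2760, -5.5277, 0.3562)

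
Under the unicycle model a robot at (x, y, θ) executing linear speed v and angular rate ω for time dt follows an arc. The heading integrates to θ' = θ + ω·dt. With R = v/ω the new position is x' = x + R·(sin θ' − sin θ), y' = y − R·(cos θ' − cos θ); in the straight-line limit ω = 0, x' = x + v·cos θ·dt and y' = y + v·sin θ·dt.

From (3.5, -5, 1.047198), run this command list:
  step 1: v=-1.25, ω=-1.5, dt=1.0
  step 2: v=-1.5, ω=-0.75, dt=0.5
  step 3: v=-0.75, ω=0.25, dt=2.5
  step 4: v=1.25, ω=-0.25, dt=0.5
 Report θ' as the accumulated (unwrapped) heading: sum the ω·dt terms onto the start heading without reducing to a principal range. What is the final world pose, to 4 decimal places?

(0.8135, -4.1420, -0.3278)

step 1: θ'=-0.4528 (R=0.8333) → pose (2.4137, -5.3327, -0.4528)
step 2: θ'=-0.8278 (R=2.0000) → pose (1.8158, -4.8872, -0.8278)
step 3: θ'=-0.2028 (R=-3.0000) → pose (0.2107, -3.9782, -0.2028)
step 4: θ'=-0.3278 (R=-5.0000) → pose (0.8135, -4.1420, -0.3278)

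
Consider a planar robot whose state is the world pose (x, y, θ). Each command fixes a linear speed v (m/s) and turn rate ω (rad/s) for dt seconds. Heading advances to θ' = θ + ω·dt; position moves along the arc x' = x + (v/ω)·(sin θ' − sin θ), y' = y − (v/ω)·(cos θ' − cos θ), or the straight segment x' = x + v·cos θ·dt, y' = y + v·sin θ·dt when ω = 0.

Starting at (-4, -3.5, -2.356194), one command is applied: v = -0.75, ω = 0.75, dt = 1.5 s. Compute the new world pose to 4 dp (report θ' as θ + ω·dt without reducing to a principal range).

θ' = -2.3562 + 0.75·1.5 = -1.2312
R = v/ω = -0.75/0.75 = -1.0000
x' = -4 + -1.0000·(sin -1.2312 − sin -2.3562) = -3.7642
y' = -3.5 − -1.0000·(cos -1.2312 − cos -2.3562) = -2.4598

(-3.7642, -2.4598, -1.2312)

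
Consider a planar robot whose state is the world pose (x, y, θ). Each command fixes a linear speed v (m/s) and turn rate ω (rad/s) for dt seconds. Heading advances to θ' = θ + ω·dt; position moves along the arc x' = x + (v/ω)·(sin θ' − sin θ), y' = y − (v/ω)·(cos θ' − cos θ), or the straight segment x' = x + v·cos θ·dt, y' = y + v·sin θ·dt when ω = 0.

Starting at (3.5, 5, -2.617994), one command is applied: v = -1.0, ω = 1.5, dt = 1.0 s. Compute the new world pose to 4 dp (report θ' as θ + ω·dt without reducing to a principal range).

θ' = -2.6180 + 1.5·1.0 = -1.1180
R = v/ω = -1.0/1.5 = -0.6667
x' = 3.5 + -0.6667·(sin -1.1180 − sin -2.6180) = 3.7661
y' = 5 − -0.6667·(cos -1.1180 − cos -2.6180) = 5.8690

(3.7661, 5.8690, -1.1180)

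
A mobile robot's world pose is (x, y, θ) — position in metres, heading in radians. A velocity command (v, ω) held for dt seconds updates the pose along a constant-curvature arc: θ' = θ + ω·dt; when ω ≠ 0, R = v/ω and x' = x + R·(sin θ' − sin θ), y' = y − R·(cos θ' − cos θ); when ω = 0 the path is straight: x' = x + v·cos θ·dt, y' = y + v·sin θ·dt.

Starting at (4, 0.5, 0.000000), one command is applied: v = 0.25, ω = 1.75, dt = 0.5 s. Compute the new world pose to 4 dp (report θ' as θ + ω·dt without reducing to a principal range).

(4.1096, 0.5513, 0.8750)

θ' = 0.0000 + 1.75·0.5 = 0.8750
R = v/ω = 0.25/1.75 = 0.1429
x' = 4 + 0.1429·(sin 0.8750 − sin 0.0000) = 4.1096
y' = 0.5 − 0.1429·(cos 0.8750 − cos 0.0000) = 0.5513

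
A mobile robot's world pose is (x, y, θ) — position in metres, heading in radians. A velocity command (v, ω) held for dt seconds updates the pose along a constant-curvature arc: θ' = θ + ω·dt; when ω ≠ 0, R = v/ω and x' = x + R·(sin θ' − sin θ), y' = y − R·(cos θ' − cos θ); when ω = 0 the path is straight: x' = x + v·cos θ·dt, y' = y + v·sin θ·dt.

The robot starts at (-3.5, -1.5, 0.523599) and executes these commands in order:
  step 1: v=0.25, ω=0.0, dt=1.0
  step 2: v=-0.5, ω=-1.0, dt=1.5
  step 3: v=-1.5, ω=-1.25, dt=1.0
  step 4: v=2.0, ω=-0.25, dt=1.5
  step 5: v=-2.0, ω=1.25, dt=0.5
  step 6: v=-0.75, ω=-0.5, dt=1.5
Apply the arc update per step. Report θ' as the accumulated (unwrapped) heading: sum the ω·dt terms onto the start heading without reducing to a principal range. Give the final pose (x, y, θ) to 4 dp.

(-4.7113, -0.2806, -2.7264)

step 1: θ'=0.5236 (straight) → pose (-3.2835, -1.3750, 0.5236)
step 2: θ'=-0.9764 (R=0.5000) → pose (-3.9477, -1.2220, -0.9764)
step 3: θ'=-2.2264 (R=1.2000) → pose (-3.9048, 0.1816, -2.2264)
step 4: θ'=-2.6014 (R=-8.0000) → pose (-6.1318, -1.8022, -2.6014)
step 5: θ'=-1.9764 (R=-1.6000) → pose (-5.4845, -1.0613, -1.9764)
step 6: θ'=-2.7264 (R=1.5000) → pose (-4.7113, -0.2806, -2.7264)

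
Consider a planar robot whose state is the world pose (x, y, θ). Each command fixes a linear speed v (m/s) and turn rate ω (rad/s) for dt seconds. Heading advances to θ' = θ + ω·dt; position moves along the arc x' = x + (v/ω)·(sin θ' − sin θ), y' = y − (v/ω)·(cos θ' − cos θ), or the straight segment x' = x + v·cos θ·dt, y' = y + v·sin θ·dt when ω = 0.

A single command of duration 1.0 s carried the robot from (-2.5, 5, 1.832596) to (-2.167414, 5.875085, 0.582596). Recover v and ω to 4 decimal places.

v = 1.0000, ω = -1.2500

Δθ = 0.582596 − 1.832596 = -1.250000
ω = Δθ/dt = -1.250000/1.0 = -1.2500
R = −Δy/(cos θ' − cos θ) = -0.8000
v = R·ω = -0.8000·-1.2500 = 1.0000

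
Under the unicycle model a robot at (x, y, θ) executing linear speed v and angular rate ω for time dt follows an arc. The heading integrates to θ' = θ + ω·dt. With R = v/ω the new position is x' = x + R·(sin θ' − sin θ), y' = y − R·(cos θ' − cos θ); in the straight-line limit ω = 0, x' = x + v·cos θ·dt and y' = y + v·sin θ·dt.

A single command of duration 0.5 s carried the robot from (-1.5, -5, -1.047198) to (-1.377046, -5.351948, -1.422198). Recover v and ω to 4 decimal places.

v = 0.7500, ω = -0.7500

Δθ = -1.422198 − -1.047198 = -0.375000
ω = Δθ/dt = -0.375000/0.5 = -0.7500
R = −Δy/(cos θ' − cos θ) = -1.0000
v = R·ω = -1.0000·-0.7500 = 0.7500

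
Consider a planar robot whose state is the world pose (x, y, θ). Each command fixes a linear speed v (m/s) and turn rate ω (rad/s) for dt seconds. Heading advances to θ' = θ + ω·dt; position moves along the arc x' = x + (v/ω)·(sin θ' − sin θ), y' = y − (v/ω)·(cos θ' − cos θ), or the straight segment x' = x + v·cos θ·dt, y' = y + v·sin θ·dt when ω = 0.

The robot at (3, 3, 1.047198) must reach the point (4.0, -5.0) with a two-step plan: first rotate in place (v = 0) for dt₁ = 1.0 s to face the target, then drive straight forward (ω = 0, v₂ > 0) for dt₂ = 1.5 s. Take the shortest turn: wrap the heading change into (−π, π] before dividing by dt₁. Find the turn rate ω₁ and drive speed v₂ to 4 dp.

ω₁ = -2.4936, v₂ = 5.3748

heading to target = atan2(-5−3, 4−3) = -1.4464
Δθ = wrap(-1.4464 − 1.0472) = -2.4936; ω₁ = Δθ/dt₁ = -2.4936
distance = √((4−3)² + (-5−3)²) = 8.0623; v₂ = distance/dt₂ = 5.3748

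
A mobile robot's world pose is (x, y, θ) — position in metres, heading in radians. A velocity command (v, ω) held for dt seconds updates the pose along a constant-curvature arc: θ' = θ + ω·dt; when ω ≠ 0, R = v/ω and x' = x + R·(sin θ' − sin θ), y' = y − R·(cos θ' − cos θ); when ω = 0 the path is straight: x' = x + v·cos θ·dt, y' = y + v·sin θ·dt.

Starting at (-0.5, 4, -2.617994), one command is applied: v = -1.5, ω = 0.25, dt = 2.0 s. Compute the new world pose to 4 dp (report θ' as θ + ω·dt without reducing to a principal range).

θ' = -2.6180 + 0.25·2.0 = -2.1180
R = v/ω = -1.5/0.25 = -6.0000
x' = -0.5 + -6.0000·(sin -2.1180 − sin -2.6180) = 1.6239
y' = 4 − -6.0000·(cos -2.1180 − cos -2.6180) = 6.0744

(1.6239, 6.0744, -2.1180)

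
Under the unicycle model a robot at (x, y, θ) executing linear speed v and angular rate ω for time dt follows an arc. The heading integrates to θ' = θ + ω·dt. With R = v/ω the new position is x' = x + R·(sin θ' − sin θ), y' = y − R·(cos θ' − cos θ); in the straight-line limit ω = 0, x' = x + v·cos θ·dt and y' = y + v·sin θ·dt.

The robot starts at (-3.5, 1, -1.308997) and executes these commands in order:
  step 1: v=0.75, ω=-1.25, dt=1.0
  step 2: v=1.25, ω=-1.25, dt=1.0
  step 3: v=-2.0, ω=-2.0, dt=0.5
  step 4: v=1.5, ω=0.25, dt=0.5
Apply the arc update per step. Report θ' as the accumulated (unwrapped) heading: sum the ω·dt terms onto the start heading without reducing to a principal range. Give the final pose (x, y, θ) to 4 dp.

step 1: θ'=-2.5590 (R=-0.6000) → pose (-3.7494, 0.3437, -2.5590)
step 2: θ'=-3.8090 (R=-1.0000) → pose (-4.9186, 0.3933, -3.8090)
step 3: θ'=-4.8090 (R=1.0000) → pose (-4.5422, -0.4886, -4.8090)
step 4: θ'=-4.6840 (R=6.0000) → pose (-4.5166, 0.2605, -4.6840)

(-4.5166, 0.2605, -4.6840)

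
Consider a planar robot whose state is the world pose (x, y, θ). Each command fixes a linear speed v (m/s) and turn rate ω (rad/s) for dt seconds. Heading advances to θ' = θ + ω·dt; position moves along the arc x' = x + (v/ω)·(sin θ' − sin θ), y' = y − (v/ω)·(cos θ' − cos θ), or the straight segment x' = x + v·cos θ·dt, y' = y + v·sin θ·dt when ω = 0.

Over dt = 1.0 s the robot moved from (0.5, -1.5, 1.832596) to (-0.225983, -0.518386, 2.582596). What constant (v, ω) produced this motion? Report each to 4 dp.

v = 1.2500, ω = 0.7500

Δθ = 2.582596 − 1.832596 = 0.750000
ω = Δθ/dt = 0.750000/1.0 = 0.7500
R = −Δy/(cos θ' − cos θ) = 1.6667
v = R·ω = 1.6667·0.7500 = 1.2500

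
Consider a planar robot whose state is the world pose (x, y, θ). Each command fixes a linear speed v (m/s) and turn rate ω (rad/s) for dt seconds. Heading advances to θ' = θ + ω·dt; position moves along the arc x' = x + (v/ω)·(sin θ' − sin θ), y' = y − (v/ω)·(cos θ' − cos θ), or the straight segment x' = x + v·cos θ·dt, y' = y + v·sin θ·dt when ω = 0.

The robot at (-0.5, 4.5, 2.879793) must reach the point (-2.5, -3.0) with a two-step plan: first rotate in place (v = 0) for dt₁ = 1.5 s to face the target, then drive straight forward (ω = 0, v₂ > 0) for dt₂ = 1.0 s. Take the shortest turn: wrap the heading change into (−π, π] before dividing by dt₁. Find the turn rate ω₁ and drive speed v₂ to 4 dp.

ω₁ = 1.0480, v₂ = 7.7621

heading to target = atan2(-3−4.5, -2.5−-0.5) = -1.8314
Δθ = wrap(-1.8314 − 2.8798) = 1.5720; ω₁ = Δθ/dt₁ = 1.0480
distance = √((-2.5−-0.5)² + (-3−4.5)²) = 7.7621; v₂ = distance/dt₂ = 7.7621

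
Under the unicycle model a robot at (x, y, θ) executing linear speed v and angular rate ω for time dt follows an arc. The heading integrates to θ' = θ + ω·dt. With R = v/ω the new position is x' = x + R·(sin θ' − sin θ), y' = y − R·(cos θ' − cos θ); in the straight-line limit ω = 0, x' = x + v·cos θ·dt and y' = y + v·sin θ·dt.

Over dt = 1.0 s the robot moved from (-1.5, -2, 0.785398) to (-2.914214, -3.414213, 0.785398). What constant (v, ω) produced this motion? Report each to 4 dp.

Δθ = 0.785398 − 0.785398 = 0.000000
ω = Δθ/dt = 0.000000/1.0 = 0.0000
ω = 0 → v = (Δx·cos θ + Δy·sin θ)/dt = -2.0000

v = -2.0000, ω = 0.0000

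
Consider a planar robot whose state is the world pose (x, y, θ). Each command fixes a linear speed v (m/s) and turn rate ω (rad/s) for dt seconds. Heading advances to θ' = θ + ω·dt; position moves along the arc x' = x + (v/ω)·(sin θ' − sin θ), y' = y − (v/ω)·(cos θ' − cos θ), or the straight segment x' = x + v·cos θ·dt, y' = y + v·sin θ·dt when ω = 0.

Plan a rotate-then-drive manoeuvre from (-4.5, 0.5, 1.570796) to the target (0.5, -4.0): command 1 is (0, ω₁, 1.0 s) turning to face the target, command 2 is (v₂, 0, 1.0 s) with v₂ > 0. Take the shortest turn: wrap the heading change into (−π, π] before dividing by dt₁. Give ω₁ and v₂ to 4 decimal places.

heading to target = atan2(-4−0.5, 0.5−-4.5) = -0.7328
Δθ = wrap(-0.7328 − 1.5708) = -2.3036; ω₁ = Δθ/dt₁ = -2.3036
distance = √((0.5−-4.5)² + (-4−0.5)²) = 6.7268; v₂ = distance/dt₂ = 6.7268

ω₁ = -2.3036, v₂ = 6.7268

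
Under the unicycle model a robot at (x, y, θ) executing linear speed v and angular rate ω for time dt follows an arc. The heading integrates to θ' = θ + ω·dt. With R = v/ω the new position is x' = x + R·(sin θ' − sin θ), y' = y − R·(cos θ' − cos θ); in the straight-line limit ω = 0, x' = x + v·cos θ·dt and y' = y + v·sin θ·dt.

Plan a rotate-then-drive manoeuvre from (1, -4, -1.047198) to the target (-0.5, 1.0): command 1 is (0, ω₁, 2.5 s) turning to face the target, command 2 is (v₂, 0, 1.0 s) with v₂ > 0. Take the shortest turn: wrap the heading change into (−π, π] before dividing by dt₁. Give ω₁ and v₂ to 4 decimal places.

ω₁ = 1.1638, v₂ = 5.2202

heading to target = atan2(1−-4, -0.5−1) = 1.8623
Δθ = wrap(1.8623 − -1.0472) = 2.9095; ω₁ = Δθ/dt₁ = 1.1638
distance = √((-0.5−1)² + (1−-4)²) = 5.2202; v₂ = distance/dt₂ = 5.2202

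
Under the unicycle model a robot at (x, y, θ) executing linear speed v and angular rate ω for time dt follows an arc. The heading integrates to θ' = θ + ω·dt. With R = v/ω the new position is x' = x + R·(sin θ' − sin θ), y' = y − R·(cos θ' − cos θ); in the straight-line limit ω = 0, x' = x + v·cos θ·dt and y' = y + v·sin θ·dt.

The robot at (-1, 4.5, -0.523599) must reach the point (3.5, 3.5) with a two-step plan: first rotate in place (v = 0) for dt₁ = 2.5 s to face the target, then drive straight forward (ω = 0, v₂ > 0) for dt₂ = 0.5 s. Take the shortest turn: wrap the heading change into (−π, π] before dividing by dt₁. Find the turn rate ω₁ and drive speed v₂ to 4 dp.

ω₁ = 0.1220, v₂ = 9.2195

heading to target = atan2(3.5−4.5, 3.5−-1) = -0.2187
Δθ = wrap(-0.2187 − -0.5236) = 0.3049; ω₁ = Δθ/dt₁ = 0.1220
distance = √((3.5−-1)² + (3.5−4.5)²) = 4.6098; v₂ = distance/dt₂ = 9.2195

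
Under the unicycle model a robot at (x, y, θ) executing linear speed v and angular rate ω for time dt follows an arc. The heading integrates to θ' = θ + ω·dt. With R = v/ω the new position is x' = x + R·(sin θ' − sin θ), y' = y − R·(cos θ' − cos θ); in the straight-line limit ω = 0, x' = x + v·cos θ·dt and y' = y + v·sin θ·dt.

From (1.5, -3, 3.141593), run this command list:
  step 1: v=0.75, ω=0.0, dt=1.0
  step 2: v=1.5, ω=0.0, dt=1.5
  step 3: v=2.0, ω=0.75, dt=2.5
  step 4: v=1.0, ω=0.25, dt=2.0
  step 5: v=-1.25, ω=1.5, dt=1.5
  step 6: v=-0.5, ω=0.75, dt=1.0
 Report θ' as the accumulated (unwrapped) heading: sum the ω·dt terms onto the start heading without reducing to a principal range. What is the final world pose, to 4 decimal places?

step 1: θ'=3.1416 (straight) → pose (0.7500, -3.0000, 3.1416)
step 2: θ'=3.1416 (straight) → pose (-1.5000, -3.0000, 3.1416)
step 3: θ'=5.0166 (R=2.6667) → pose (-4.0442, -6.4654, 5.0166)
step 4: θ'=5.5166 (R=4.0000) → pose (-3.0026, -8.1484, 5.5166)
step 5: θ'=7.7666 (R=-0.8333) → pose (-4.4108, -8.6759, 7.7666)
step 6: θ'=8.5166 (R=-0.6667) → pose (-4.2723, -9.1442, 8.5166)

(-4.2723, -9.1442, 8.5166)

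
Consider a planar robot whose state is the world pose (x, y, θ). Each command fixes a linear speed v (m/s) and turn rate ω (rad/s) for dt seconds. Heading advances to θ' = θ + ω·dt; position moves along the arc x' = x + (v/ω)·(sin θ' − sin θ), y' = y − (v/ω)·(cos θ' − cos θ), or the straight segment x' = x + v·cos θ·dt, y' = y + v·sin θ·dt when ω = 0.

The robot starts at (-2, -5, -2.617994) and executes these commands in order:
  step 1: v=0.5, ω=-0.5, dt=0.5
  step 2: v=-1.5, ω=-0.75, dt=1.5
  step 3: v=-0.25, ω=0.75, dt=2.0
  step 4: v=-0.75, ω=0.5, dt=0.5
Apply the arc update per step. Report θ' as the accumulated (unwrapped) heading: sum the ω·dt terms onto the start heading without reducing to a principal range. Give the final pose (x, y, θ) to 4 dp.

step 1: θ'=-2.8680 (R=-1.0000) → pose (-2.2298, -5.0968, -2.8680)
step 2: θ'=-3.9930 (R=2.0000) → pose (-0.1850, -5.7045, -3.9930)
step 3: θ'=-2.4930 (R=-0.3333) → pose (0.2671, -5.7505, -2.4930)
step 4: θ'=-2.2430 (R=-1.5000) → pose (0.5347, -5.4892, -2.2430)

(0.5347, -5.4892, -2.2430)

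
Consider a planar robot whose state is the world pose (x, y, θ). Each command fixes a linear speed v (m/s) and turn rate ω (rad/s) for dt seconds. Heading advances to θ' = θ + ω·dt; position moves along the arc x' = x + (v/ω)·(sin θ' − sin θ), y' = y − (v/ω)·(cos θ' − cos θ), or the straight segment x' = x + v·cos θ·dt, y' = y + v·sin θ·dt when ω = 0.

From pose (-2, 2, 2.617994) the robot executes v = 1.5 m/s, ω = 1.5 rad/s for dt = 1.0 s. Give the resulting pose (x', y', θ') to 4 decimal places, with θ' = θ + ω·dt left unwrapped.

θ' = 2.6180 + 1.5·1.0 = 4.1180
R = v/ω = 1.5/1.5 = 1.0000
x' = -2 + 1.0000·(sin 4.1180 − sin 2.6180) = -3.3285
y' = 2 − 1.0000·(cos 4.1180 − cos 2.6180) = 1.6940

(-3.3285, 1.6940, 4.1180)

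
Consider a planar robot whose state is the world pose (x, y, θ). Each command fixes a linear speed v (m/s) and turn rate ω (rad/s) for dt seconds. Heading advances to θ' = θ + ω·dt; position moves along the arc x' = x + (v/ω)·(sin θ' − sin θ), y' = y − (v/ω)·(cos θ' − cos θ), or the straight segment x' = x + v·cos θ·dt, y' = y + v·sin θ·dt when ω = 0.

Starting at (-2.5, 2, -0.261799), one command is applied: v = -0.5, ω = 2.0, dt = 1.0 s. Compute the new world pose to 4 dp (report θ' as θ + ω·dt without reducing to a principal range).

(-2.8112, 1.7169, 1.7382)

θ' = -0.2618 + 2.0·1.0 = 1.7382
R = v/ω = -0.5/2.0 = -0.2500
x' = -2.5 + -0.2500·(sin 1.7382 − sin -0.2618) = -2.8112
y' = 2 − -0.2500·(cos 1.7382 − cos -0.2618) = 1.7169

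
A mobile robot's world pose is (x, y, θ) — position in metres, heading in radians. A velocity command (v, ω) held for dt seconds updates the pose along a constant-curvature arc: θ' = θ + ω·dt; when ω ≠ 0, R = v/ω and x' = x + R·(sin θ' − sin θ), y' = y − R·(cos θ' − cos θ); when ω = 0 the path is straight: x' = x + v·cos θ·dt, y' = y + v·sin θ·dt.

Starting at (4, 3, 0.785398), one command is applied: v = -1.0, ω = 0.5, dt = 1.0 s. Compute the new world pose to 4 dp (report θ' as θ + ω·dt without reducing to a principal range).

(3.4951, 2.1489, 1.2854)

θ' = 0.7854 + 0.5·1.0 = 1.2854
R = v/ω = -1.0/0.5 = -2.0000
x' = 4 + -2.0000·(sin 1.2854 − sin 0.7854) = 3.4951
y' = 3 − -2.0000·(cos 1.2854 − cos 0.7854) = 2.1489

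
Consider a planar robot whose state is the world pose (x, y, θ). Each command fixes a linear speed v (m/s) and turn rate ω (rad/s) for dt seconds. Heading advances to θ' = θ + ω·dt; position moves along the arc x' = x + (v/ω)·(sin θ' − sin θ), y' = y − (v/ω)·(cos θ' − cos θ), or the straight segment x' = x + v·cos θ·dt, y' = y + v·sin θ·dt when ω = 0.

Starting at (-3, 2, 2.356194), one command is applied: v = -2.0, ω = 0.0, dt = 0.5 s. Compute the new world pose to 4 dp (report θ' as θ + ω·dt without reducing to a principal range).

θ' = 2.3562 + 0.0·0.5 = 2.3562
ω = 0 → straight: x' = -3 + -2.0·cos(2.3562)·0.5 = -2.2929
y' = 2 + -2.0·sin(2.3562)·0.5 = 1.2929

(-2.2929, 1.2929, 2.3562)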